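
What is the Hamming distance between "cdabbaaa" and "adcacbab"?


Comparing "cdabbaaa" and "adcacbab" position by position:
  Position 0: 'c' vs 'a' => differ
  Position 1: 'd' vs 'd' => same
  Position 2: 'a' vs 'c' => differ
  Position 3: 'b' vs 'a' => differ
  Position 4: 'b' vs 'c' => differ
  Position 5: 'a' vs 'b' => differ
  Position 6: 'a' vs 'a' => same
  Position 7: 'a' vs 'b' => differ
Total differences (Hamming distance): 6

6


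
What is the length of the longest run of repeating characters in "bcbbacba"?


Input: "bcbbacba"
Scanning for longest run:
  Position 1 ('c'): new char, reset run to 1
  Position 2 ('b'): new char, reset run to 1
  Position 3 ('b'): continues run of 'b', length=2
  Position 4 ('a'): new char, reset run to 1
  Position 5 ('c'): new char, reset run to 1
  Position 6 ('b'): new char, reset run to 1
  Position 7 ('a'): new char, reset run to 1
Longest run: 'b' with length 2

2


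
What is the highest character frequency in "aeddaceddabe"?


Input: aeddaceddabe
Character counts:
  'a': 3
  'b': 1
  'c': 1
  'd': 4
  'e': 3
Maximum frequency: 4

4


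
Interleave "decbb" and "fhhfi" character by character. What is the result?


Interleaving "decbb" and "fhhfi":
  Position 0: 'd' from first, 'f' from second => "df"
  Position 1: 'e' from first, 'h' from second => "eh"
  Position 2: 'c' from first, 'h' from second => "ch"
  Position 3: 'b' from first, 'f' from second => "bf"
  Position 4: 'b' from first, 'i' from second => "bi"
Result: dfehchbfbi

dfehchbfbi


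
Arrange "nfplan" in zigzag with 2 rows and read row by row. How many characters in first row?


Zigzag "nfplan" into 2 rows:
Placing characters:
  'n' => row 0
  'f' => row 1
  'p' => row 0
  'l' => row 1
  'a' => row 0
  'n' => row 1
Rows:
  Row 0: "npa"
  Row 1: "fln"
First row length: 3

3


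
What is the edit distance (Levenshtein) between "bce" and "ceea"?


Computing edit distance: "bce" -> "ceea"
DP table:
           c    e    e    a
      0    1    2    3    4
  b   1    1    2    3    4
  c   2    1    2    3    4
  e   3    2    1    2    3
Edit distance = dp[3][4] = 3

3


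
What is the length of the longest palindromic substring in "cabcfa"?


Input: "cabcfa"
Checking substrings for palindromes:
  No multi-char palindromic substrings found
Longest palindromic substring: "c" with length 1

1


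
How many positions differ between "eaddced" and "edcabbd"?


Comparing "eaddced" and "edcabbd" position by position:
  Position 0: 'e' vs 'e' => same
  Position 1: 'a' vs 'd' => DIFFER
  Position 2: 'd' vs 'c' => DIFFER
  Position 3: 'd' vs 'a' => DIFFER
  Position 4: 'c' vs 'b' => DIFFER
  Position 5: 'e' vs 'b' => DIFFER
  Position 6: 'd' vs 'd' => same
Positions that differ: 5

5


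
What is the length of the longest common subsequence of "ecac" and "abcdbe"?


LCS of "ecac" and "abcdbe"
DP table:
           a    b    c    d    b    e
      0    0    0    0    0    0    0
  e   0    0    0    0    0    0    1
  c   0    0    0    1    1    1    1
  a   0    1    1    1    1    1    1
  c   0    1    1    2    2    2    2
LCS length = dp[4][6] = 2

2


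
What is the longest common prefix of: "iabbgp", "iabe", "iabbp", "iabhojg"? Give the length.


Words: iabbgp, iabe, iabbp, iabhojg
  Position 0: all 'i' => match
  Position 1: all 'a' => match
  Position 2: all 'b' => match
  Position 3: ('b', 'e', 'b', 'h') => mismatch, stop
LCP = "iab" (length 3)

3


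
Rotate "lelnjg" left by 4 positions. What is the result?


Input: "lelnjg", rotate left by 4
First 4 characters: "leln"
Remaining characters: "jg"
Concatenate remaining + first: "jg" + "leln" = "jgleln"

jgleln


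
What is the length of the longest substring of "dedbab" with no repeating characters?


Input: "dedbab"
Sliding window (track last position of each char):
  Position 0 ('d'): window [0,0] length 1 -- new best
  Position 1 ('e'): window [0,1] length 2 -- new best
  Position 2 ('d'): repeat (last at 0), move window start to 1
  Position 2 ('d'): window [1,2] length 2
  Position 3 ('b'): window [1,3] length 3 -- new best
  Position 4 ('a'): window [1,4] length 4 -- new best
  Position 5 ('b'): repeat (last at 3), move window start to 4
  Position 5 ('b'): window [4,5] length 2
Longest substring with no repeats: "edba" with length 4

4


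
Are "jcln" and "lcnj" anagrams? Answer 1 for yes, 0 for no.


Strings: "jcln", "lcnj"
Sorted first:  cjln
Sorted second: cjln
Sorted forms match => anagrams

1


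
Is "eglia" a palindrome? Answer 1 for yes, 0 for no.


Input: eglia
Reversed: ailge
  Compare pos 0 ('e') with pos 4 ('a'): MISMATCH
  Compare pos 1 ('g') with pos 3 ('i'): MISMATCH
Result: not a palindrome

0


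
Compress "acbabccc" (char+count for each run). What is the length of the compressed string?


Input: acbabccc
Runs:
  'a' x 1 => "a1"
  'c' x 1 => "c1"
  'b' x 1 => "b1"
  'a' x 1 => "a1"
  'b' x 1 => "b1"
  'c' x 3 => "c3"
Compressed: "a1c1b1a1b1c3"
Compressed length: 12

12


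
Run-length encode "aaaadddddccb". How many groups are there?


Input: aaaadddddccb
Scanning for consecutive runs:
  Group 1: 'a' x 4 (positions 0-3)
  Group 2: 'd' x 5 (positions 4-8)
  Group 3: 'c' x 2 (positions 9-10)
  Group 4: 'b' x 1 (positions 11-11)
Total groups: 4

4


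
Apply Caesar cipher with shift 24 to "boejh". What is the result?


Caesar cipher: shift "boejh" by 24
  'b' (pos 1) + 24 = pos 25 = 'z'
  'o' (pos 14) + 24 = pos 12 = 'm'
  'e' (pos 4) + 24 = pos 2 = 'c'
  'j' (pos 9) + 24 = pos 7 = 'h'
  'h' (pos 7) + 24 = pos 5 = 'f'
Result: zmchf

zmchf


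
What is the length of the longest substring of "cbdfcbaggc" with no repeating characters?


Input: "cbdfcbaggc"
Sliding window (track last position of each char):
  Position 0 ('c'): window [0,0] length 1 -- new best
  Position 1 ('b'): window [0,1] length 2 -- new best
  Position 2 ('d'): window [0,2] length 3 -- new best
  Position 3 ('f'): window [0,3] length 4 -- new best
  Position 4 ('c'): repeat (last at 0), move window start to 1
  Position 4 ('c'): window [1,4] length 4
  Position 5 ('b'): repeat (last at 1), move window start to 2
  Position 5 ('b'): window [2,5] length 4
  Position 6 ('a'): window [2,6] length 5 -- new best
  Position 7 ('g'): window [2,7] length 6 -- new best
  Position 8 ('g'): repeat (last at 7), move window start to 8
  Position 8 ('g'): window [8,8] length 1
  Position 9 ('c'): window [8,9] length 2
Longest substring with no repeats: "dfcbag" with length 6

6


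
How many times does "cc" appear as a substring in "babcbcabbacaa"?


Searching for "cc" in "babcbcabbacaa"
Scanning each position:
  Position 0: "ba" => no
  Position 1: "ab" => no
  Position 2: "bc" => no
  Position 3: "cb" => no
  Position 4: "bc" => no
  Position 5: "ca" => no
  Position 6: "ab" => no
  Position 7: "bb" => no
  Position 8: "ba" => no
  Position 9: "ac" => no
  Position 10: "ca" => no
  Position 11: "aa" => no
Total occurrences: 0

0


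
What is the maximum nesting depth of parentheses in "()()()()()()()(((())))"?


Input: "()()()()()()()(((())))"
Tracking depth:
  Position 0 '(': depth becomes 1
  Position 1 ')': depth becomes 0
  Position 2 '(': depth becomes 1
  Position 3 ')': depth becomes 0
  Position 4 '(': depth becomes 1
  Position 5 ')': depth becomes 0
  Position 6 '(': depth becomes 1
  Position 7 ')': depth becomes 0
  Position 8 '(': depth becomes 1
  Position 9 ')': depth becomes 0
  Position 10 '(': depth becomes 1
  Position 11 ')': depth becomes 0
  Position 12 '(': depth becomes 1
  Position 13 ')': depth becomes 0
  Position 14 '(': depth becomes 1
  Position 15 '(': depth becomes 2
  Position 16 '(': depth becomes 3
  Position 17 '(': depth becomes 4
  Position 18 ')': depth becomes 3
  Position 19 ')': depth becomes 2
  Position 20 ')': depth becomes 1
  Position 21 ')': depth becomes 0
Maximum depth reached: 4

4


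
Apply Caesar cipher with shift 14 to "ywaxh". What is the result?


Caesar cipher: shift "ywaxh" by 14
  'y' (pos 24) + 14 = pos 12 = 'm'
  'w' (pos 22) + 14 = pos 10 = 'k'
  'a' (pos 0) + 14 = pos 14 = 'o'
  'x' (pos 23) + 14 = pos 11 = 'l'
  'h' (pos 7) + 14 = pos 21 = 'v'
Result: mkolv

mkolv


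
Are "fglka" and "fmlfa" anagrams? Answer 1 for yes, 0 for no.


Strings: "fglka", "fmlfa"
Sorted first:  afgkl
Sorted second: afflm
Differ at position 2: 'g' vs 'f' => not anagrams

0


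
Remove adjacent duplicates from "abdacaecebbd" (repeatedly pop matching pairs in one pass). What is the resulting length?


Input: abdacaecebbd
Stack-based adjacent duplicate removal:
  Read 'a': push. Stack: a
  Read 'b': push. Stack: ab
  Read 'd': push. Stack: abd
  Read 'a': push. Stack: abda
  Read 'c': push. Stack: abdac
  Read 'a': push. Stack: abdaca
  Read 'e': push. Stack: abdacae
  Read 'c': push. Stack: abdacaec
  Read 'e': push. Stack: abdacaece
  Read 'b': push. Stack: abdacaeceb
  Read 'b': matches stack top 'b' => pop. Stack: abdacaece
  Read 'd': push. Stack: abdacaeced
Final stack: "abdacaeced" (length 10)

10


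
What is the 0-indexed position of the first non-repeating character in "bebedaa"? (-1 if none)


Input: bebedaa
Character frequencies:
  'a': 2
  'b': 2
  'd': 1
  'e': 2
Scanning left to right for freq == 1:
  Position 0 ('b'): freq=2, skip
  Position 1 ('e'): freq=2, skip
  Position 2 ('b'): freq=2, skip
  Position 3 ('e'): freq=2, skip
  Position 4 ('d'): unique! => answer = 4

4


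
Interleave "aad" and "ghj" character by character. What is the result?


Interleaving "aad" and "ghj":
  Position 0: 'a' from first, 'g' from second => "ag"
  Position 1: 'a' from first, 'h' from second => "ah"
  Position 2: 'd' from first, 'j' from second => "dj"
Result: agahdj

agahdj


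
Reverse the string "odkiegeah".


Input: odkiegeah
Reading characters right to left:
  Position 8: 'h'
  Position 7: 'a'
  Position 6: 'e'
  Position 5: 'g'
  Position 4: 'e'
  Position 3: 'i'
  Position 2: 'k'
  Position 1: 'd'
  Position 0: 'o'
Reversed: haegeikdo

haegeikdo


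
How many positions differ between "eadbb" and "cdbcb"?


Comparing "eadbb" and "cdbcb" position by position:
  Position 0: 'e' vs 'c' => DIFFER
  Position 1: 'a' vs 'd' => DIFFER
  Position 2: 'd' vs 'b' => DIFFER
  Position 3: 'b' vs 'c' => DIFFER
  Position 4: 'b' vs 'b' => same
Positions that differ: 4

4


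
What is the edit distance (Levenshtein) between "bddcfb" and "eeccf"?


Computing edit distance: "bddcfb" -> "eeccf"
DP table:
           e    e    c    c    f
      0    1    2    3    4    5
  b   1    1    2    3    4    5
  d   2    2    2    3    4    5
  d   3    3    3    3    4    5
  c   4    4    4    3    3    4
  f   5    5    5    4    4    3
  b   6    6    6    5    5    4
Edit distance = dp[6][5] = 4

4


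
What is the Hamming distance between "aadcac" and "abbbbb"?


Comparing "aadcac" and "abbbbb" position by position:
  Position 0: 'a' vs 'a' => same
  Position 1: 'a' vs 'b' => differ
  Position 2: 'd' vs 'b' => differ
  Position 3: 'c' vs 'b' => differ
  Position 4: 'a' vs 'b' => differ
  Position 5: 'c' vs 'b' => differ
Total differences (Hamming distance): 5

5


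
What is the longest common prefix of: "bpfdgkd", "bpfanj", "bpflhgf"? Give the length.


Words: bpfdgkd, bpfanj, bpflhgf
  Position 0: all 'b' => match
  Position 1: all 'p' => match
  Position 2: all 'f' => match
  Position 3: ('d', 'a', 'l') => mismatch, stop
LCP = "bpf" (length 3)

3


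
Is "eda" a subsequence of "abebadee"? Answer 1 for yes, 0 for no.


Check if "eda" is a subsequence of "abebadee"
Greedy scan:
  Position 0 ('a'): no match needed
  Position 1 ('b'): no match needed
  Position 2 ('e'): matches sub[0] = 'e'
  Position 3 ('b'): no match needed
  Position 4 ('a'): no match needed
  Position 5 ('d'): matches sub[1] = 'd'
  Position 6 ('e'): no match needed
  Position 7 ('e'): no match needed
Only matched 2/3 characters => not a subsequence

0


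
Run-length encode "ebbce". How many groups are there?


Input: ebbce
Scanning for consecutive runs:
  Group 1: 'e' x 1 (positions 0-0)
  Group 2: 'b' x 2 (positions 1-2)
  Group 3: 'c' x 1 (positions 3-3)
  Group 4: 'e' x 1 (positions 4-4)
Total groups: 4

4


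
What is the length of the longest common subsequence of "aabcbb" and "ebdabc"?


LCS of "aabcbb" and "ebdabc"
DP table:
           e    b    d    a    b    c
      0    0    0    0    0    0    0
  a   0    0    0    0    1    1    1
  a   0    0    0    0    1    1    1
  b   0    0    1    1    1    2    2
  c   0    0    1    1    1    2    3
  b   0    0    1    1    1    2    3
  b   0    0    1    1    1    2    3
LCS length = dp[6][6] = 3

3


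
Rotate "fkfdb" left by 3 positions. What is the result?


Input: "fkfdb", rotate left by 3
First 3 characters: "fkf"
Remaining characters: "db"
Concatenate remaining + first: "db" + "fkf" = "dbfkf"

dbfkf


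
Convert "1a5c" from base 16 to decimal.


Input: "1a5c" in base 16
Positional expansion:
  Digit '1' (value 1) x 16^3 = 4096
  Digit 'a' (value 10) x 16^2 = 2560
  Digit '5' (value 5) x 16^1 = 80
  Digit 'c' (value 12) x 16^0 = 12
Sum = 6748

6748


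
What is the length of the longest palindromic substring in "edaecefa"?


Input: "edaecefa"
Checking substrings for palindromes:
  [3:6] "ece" (len 3) => palindrome
Longest palindromic substring: "ece" with length 3

3


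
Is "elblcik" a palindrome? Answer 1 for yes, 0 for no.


Input: elblcik
Reversed: kiclble
  Compare pos 0 ('e') with pos 6 ('k'): MISMATCH
  Compare pos 1 ('l') with pos 5 ('i'): MISMATCH
  Compare pos 2 ('b') with pos 4 ('c'): MISMATCH
Result: not a palindrome

0


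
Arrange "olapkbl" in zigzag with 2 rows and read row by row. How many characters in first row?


Zigzag "olapkbl" into 2 rows:
Placing characters:
  'o' => row 0
  'l' => row 1
  'a' => row 0
  'p' => row 1
  'k' => row 0
  'b' => row 1
  'l' => row 0
Rows:
  Row 0: "oakl"
  Row 1: "lpb"
First row length: 4

4


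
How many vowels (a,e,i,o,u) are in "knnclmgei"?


Input: knnclmgei
Checking each character:
  'k' at position 0: consonant
  'n' at position 1: consonant
  'n' at position 2: consonant
  'c' at position 3: consonant
  'l' at position 4: consonant
  'm' at position 5: consonant
  'g' at position 6: consonant
  'e' at position 7: vowel (running total: 1)
  'i' at position 8: vowel (running total: 2)
Total vowels: 2

2


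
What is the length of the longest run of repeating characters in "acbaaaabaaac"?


Input: "acbaaaabaaac"
Scanning for longest run:
  Position 1 ('c'): new char, reset run to 1
  Position 2 ('b'): new char, reset run to 1
  Position 3 ('a'): new char, reset run to 1
  Position 4 ('a'): continues run of 'a', length=2
  Position 5 ('a'): continues run of 'a', length=3
  Position 6 ('a'): continues run of 'a', length=4
  Position 7 ('b'): new char, reset run to 1
  Position 8 ('a'): new char, reset run to 1
  Position 9 ('a'): continues run of 'a', length=2
  Position 10 ('a'): continues run of 'a', length=3
  Position 11 ('c'): new char, reset run to 1
Longest run: 'a' with length 4

4


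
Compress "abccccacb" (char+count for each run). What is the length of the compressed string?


Input: abccccacb
Runs:
  'a' x 1 => "a1"
  'b' x 1 => "b1"
  'c' x 4 => "c4"
  'a' x 1 => "a1"
  'c' x 1 => "c1"
  'b' x 1 => "b1"
Compressed: "a1b1c4a1c1b1"
Compressed length: 12

12


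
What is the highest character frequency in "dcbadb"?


Input: dcbadb
Character counts:
  'a': 1
  'b': 2
  'c': 1
  'd': 2
Maximum frequency: 2

2


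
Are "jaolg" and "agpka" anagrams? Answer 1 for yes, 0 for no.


Strings: "jaolg", "agpka"
Sorted first:  agjlo
Sorted second: aagkp
Differ at position 1: 'g' vs 'a' => not anagrams

0


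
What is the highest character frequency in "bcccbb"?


Input: bcccbb
Character counts:
  'b': 3
  'c': 3
Maximum frequency: 3

3


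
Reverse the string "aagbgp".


Input: aagbgp
Reading characters right to left:
  Position 5: 'p'
  Position 4: 'g'
  Position 3: 'b'
  Position 2: 'g'
  Position 1: 'a'
  Position 0: 'a'
Reversed: pgbgaa

pgbgaa


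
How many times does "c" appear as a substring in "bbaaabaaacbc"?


Searching for "c" in "bbaaabaaacbc"
Scanning each position:
  Position 0: "b" => no
  Position 1: "b" => no
  Position 2: "a" => no
  Position 3: "a" => no
  Position 4: "a" => no
  Position 5: "b" => no
  Position 6: "a" => no
  Position 7: "a" => no
  Position 8: "a" => no
  Position 9: "c" => MATCH
  Position 10: "b" => no
  Position 11: "c" => MATCH
Total occurrences: 2

2


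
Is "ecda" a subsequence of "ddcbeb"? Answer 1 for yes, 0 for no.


Check if "ecda" is a subsequence of "ddcbeb"
Greedy scan:
  Position 0 ('d'): no match needed
  Position 1 ('d'): no match needed
  Position 2 ('c'): no match needed
  Position 3 ('b'): no match needed
  Position 4 ('e'): matches sub[0] = 'e'
  Position 5 ('b'): no match needed
Only matched 1/4 characters => not a subsequence

0


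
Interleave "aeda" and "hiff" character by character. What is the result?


Interleaving "aeda" and "hiff":
  Position 0: 'a' from first, 'h' from second => "ah"
  Position 1: 'e' from first, 'i' from second => "ei"
  Position 2: 'd' from first, 'f' from second => "df"
  Position 3: 'a' from first, 'f' from second => "af"
Result: aheidfaf

aheidfaf


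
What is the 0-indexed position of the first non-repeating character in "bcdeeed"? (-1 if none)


Input: bcdeeed
Character frequencies:
  'b': 1
  'c': 1
  'd': 2
  'e': 3
Scanning left to right for freq == 1:
  Position 0 ('b'): unique! => answer = 0

0


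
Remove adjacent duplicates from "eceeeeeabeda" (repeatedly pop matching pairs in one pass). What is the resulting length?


Input: eceeeeeabeda
Stack-based adjacent duplicate removal:
  Read 'e': push. Stack: e
  Read 'c': push. Stack: ec
  Read 'e': push. Stack: ece
  Read 'e': matches stack top 'e' => pop. Stack: ec
  Read 'e': push. Stack: ece
  Read 'e': matches stack top 'e' => pop. Stack: ec
  Read 'e': push. Stack: ece
  Read 'a': push. Stack: ecea
  Read 'b': push. Stack: eceab
  Read 'e': push. Stack: eceabe
  Read 'd': push. Stack: eceabed
  Read 'a': push. Stack: eceabeda
Final stack: "eceabeda" (length 8)

8


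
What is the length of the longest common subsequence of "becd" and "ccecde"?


LCS of "becd" and "ccecde"
DP table:
           c    c    e    c    d    e
      0    0    0    0    0    0    0
  b   0    0    0    0    0    0    0
  e   0    0    0    1    1    1    1
  c   0    1    1    1    2    2    2
  d   0    1    1    1    2    3    3
LCS length = dp[4][6] = 3

3


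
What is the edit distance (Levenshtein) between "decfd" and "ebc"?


Computing edit distance: "decfd" -> "ebc"
DP table:
           e    b    c
      0    1    2    3
  d   1    1    2    3
  e   2    1    2    3
  c   3    2    2    2
  f   4    3    3    3
  d   5    4    4    4
Edit distance = dp[5][3] = 4

4


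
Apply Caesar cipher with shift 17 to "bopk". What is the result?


Caesar cipher: shift "bopk" by 17
  'b' (pos 1) + 17 = pos 18 = 's'
  'o' (pos 14) + 17 = pos 5 = 'f'
  'p' (pos 15) + 17 = pos 6 = 'g'
  'k' (pos 10) + 17 = pos 1 = 'b'
Result: sfgb

sfgb


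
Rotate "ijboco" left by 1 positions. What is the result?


Input: "ijboco", rotate left by 1
First 1 characters: "i"
Remaining characters: "jboco"
Concatenate remaining + first: "jboco" + "i" = "jbocoi"

jbocoi


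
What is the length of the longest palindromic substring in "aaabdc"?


Input: "aaabdc"
Checking substrings for palindromes:
  [0:3] "aaa" (len 3) => palindrome
  [0:2] "aa" (len 2) => palindrome
  [1:3] "aa" (len 2) => palindrome
Longest palindromic substring: "aaa" with length 3

3


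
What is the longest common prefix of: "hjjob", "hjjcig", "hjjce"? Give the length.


Words: hjjob, hjjcig, hjjce
  Position 0: all 'h' => match
  Position 1: all 'j' => match
  Position 2: all 'j' => match
  Position 3: ('o', 'c', 'c') => mismatch, stop
LCP = "hjj" (length 3)

3


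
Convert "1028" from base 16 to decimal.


Input: "1028" in base 16
Positional expansion:
  Digit '1' (value 1) x 16^3 = 4096
  Digit '0' (value 0) x 16^2 = 0
  Digit '2' (value 2) x 16^1 = 32
  Digit '8' (value 8) x 16^0 = 8
Sum = 4136

4136


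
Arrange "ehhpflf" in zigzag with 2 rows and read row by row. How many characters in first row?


Zigzag "ehhpflf" into 2 rows:
Placing characters:
  'e' => row 0
  'h' => row 1
  'h' => row 0
  'p' => row 1
  'f' => row 0
  'l' => row 1
  'f' => row 0
Rows:
  Row 0: "ehff"
  Row 1: "hpl"
First row length: 4

4


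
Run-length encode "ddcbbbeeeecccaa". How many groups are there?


Input: ddcbbbeeeecccaa
Scanning for consecutive runs:
  Group 1: 'd' x 2 (positions 0-1)
  Group 2: 'c' x 1 (positions 2-2)
  Group 3: 'b' x 3 (positions 3-5)
  Group 4: 'e' x 4 (positions 6-9)
  Group 5: 'c' x 3 (positions 10-12)
  Group 6: 'a' x 2 (positions 13-14)
Total groups: 6

6


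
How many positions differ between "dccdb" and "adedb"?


Comparing "dccdb" and "adedb" position by position:
  Position 0: 'd' vs 'a' => DIFFER
  Position 1: 'c' vs 'd' => DIFFER
  Position 2: 'c' vs 'e' => DIFFER
  Position 3: 'd' vs 'd' => same
  Position 4: 'b' vs 'b' => same
Positions that differ: 3

3


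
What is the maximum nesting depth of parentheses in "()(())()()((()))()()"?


Input: "()(())()()((()))()()"
Tracking depth:
  Position 0 '(': depth becomes 1
  Position 1 ')': depth becomes 0
  Position 2 '(': depth becomes 1
  Position 3 '(': depth becomes 2
  Position 4 ')': depth becomes 1
  Position 5 ')': depth becomes 0
  Position 6 '(': depth becomes 1
  Position 7 ')': depth becomes 0
  Position 8 '(': depth becomes 1
  Position 9 ')': depth becomes 0
  Position 10 '(': depth becomes 1
  Position 11 '(': depth becomes 2
  Position 12 '(': depth becomes 3
  Position 13 ')': depth becomes 2
  Position 14 ')': depth becomes 1
  Position 15 ')': depth becomes 0
  Position 16 '(': depth becomes 1
  Position 17 ')': depth becomes 0
  Position 18 '(': depth becomes 1
  Position 19 ')': depth becomes 0
Maximum depth reached: 3

3


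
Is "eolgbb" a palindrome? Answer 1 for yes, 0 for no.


Input: eolgbb
Reversed: bbgloe
  Compare pos 0 ('e') with pos 5 ('b'): MISMATCH
  Compare pos 1 ('o') with pos 4 ('b'): MISMATCH
  Compare pos 2 ('l') with pos 3 ('g'): MISMATCH
Result: not a palindrome

0


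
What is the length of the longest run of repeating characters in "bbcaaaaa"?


Input: "bbcaaaaa"
Scanning for longest run:
  Position 1 ('b'): continues run of 'b', length=2
  Position 2 ('c'): new char, reset run to 1
  Position 3 ('a'): new char, reset run to 1
  Position 4 ('a'): continues run of 'a', length=2
  Position 5 ('a'): continues run of 'a', length=3
  Position 6 ('a'): continues run of 'a', length=4
  Position 7 ('a'): continues run of 'a', length=5
Longest run: 'a' with length 5

5


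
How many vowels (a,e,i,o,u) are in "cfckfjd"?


Input: cfckfjd
Checking each character:
  'c' at position 0: consonant
  'f' at position 1: consonant
  'c' at position 2: consonant
  'k' at position 3: consonant
  'f' at position 4: consonant
  'j' at position 5: consonant
  'd' at position 6: consonant
Total vowels: 0

0


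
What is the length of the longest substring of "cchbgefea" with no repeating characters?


Input: "cchbgefea"
Sliding window (track last position of each char):
  Position 0 ('c'): window [0,0] length 1 -- new best
  Position 1 ('c'): repeat (last at 0), move window start to 1
  Position 1 ('c'): window [1,1] length 1
  Position 2 ('h'): window [1,2] length 2 -- new best
  Position 3 ('b'): window [1,3] length 3 -- new best
  Position 4 ('g'): window [1,4] length 4 -- new best
  Position 5 ('e'): window [1,5] length 5 -- new best
  Position 6 ('f'): window [1,6] length 6 -- new best
  Position 7 ('e'): repeat (last at 5), move window start to 6
  Position 7 ('e'): window [6,7] length 2
  Position 8 ('a'): window [6,8] length 3
Longest substring with no repeats: "chbgef" with length 6

6


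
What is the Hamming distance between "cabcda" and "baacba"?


Comparing "cabcda" and "baacba" position by position:
  Position 0: 'c' vs 'b' => differ
  Position 1: 'a' vs 'a' => same
  Position 2: 'b' vs 'a' => differ
  Position 3: 'c' vs 'c' => same
  Position 4: 'd' vs 'b' => differ
  Position 5: 'a' vs 'a' => same
Total differences (Hamming distance): 3

3


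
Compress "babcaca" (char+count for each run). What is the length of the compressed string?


Input: babcaca
Runs:
  'b' x 1 => "b1"
  'a' x 1 => "a1"
  'b' x 1 => "b1"
  'c' x 1 => "c1"
  'a' x 1 => "a1"
  'c' x 1 => "c1"
  'a' x 1 => "a1"
Compressed: "b1a1b1c1a1c1a1"
Compressed length: 14

14


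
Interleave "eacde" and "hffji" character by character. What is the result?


Interleaving "eacde" and "hffji":
  Position 0: 'e' from first, 'h' from second => "eh"
  Position 1: 'a' from first, 'f' from second => "af"
  Position 2: 'c' from first, 'f' from second => "cf"
  Position 3: 'd' from first, 'j' from second => "dj"
  Position 4: 'e' from first, 'i' from second => "ei"
Result: ehafcfdjei

ehafcfdjei


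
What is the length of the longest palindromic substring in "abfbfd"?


Input: "abfbfd"
Checking substrings for palindromes:
  [1:4] "bfb" (len 3) => palindrome
  [2:5] "fbf" (len 3) => palindrome
Longest palindromic substring: "bfb" with length 3

3


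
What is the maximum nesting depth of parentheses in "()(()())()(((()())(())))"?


Input: "()(()())()(((()())(())))"
Tracking depth:
  Position 0 '(': depth becomes 1
  Position 1 ')': depth becomes 0
  Position 2 '(': depth becomes 1
  Position 3 '(': depth becomes 2
  Position 4 ')': depth becomes 1
  Position 5 '(': depth becomes 2
  Position 6 ')': depth becomes 1
  Position 7 ')': depth becomes 0
  Position 8 '(': depth becomes 1
  Position 9 ')': depth becomes 0
  Position 10 '(': depth becomes 1
  Position 11 '(': depth becomes 2
  Position 12 '(': depth becomes 3
  Position 13 '(': depth becomes 4
  Position 14 ')': depth becomes 3
  Position 15 '(': depth becomes 4
  Position 16 ')': depth becomes 3
  Position 17 ')': depth becomes 2
  Position 18 '(': depth becomes 3
  Position 19 '(': depth becomes 4
  Position 20 ')': depth becomes 3
  Position 21 ')': depth becomes 2
  Position 22 ')': depth becomes 1
  Position 23 ')': depth becomes 0
Maximum depth reached: 4

4


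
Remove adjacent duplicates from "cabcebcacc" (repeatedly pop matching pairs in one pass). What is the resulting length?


Input: cabcebcacc
Stack-based adjacent duplicate removal:
  Read 'c': push. Stack: c
  Read 'a': push. Stack: ca
  Read 'b': push. Stack: cab
  Read 'c': push. Stack: cabc
  Read 'e': push. Stack: cabce
  Read 'b': push. Stack: cabceb
  Read 'c': push. Stack: cabcebc
  Read 'a': push. Stack: cabcebca
  Read 'c': push. Stack: cabcebcac
  Read 'c': matches stack top 'c' => pop. Stack: cabcebca
Final stack: "cabcebca" (length 8)

8


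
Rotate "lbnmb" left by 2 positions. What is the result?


Input: "lbnmb", rotate left by 2
First 2 characters: "lb"
Remaining characters: "nmb"
Concatenate remaining + first: "nmb" + "lb" = "nmblb"

nmblb


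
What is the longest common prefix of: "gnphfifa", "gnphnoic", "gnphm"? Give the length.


Words: gnphfifa, gnphnoic, gnphm
  Position 0: all 'g' => match
  Position 1: all 'n' => match
  Position 2: all 'p' => match
  Position 3: all 'h' => match
  Position 4: ('f', 'n', 'm') => mismatch, stop
LCP = "gnph" (length 4)

4


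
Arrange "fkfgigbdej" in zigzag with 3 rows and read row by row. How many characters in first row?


Zigzag "fkfgigbdej" into 3 rows:
Placing characters:
  'f' => row 0
  'k' => row 1
  'f' => row 2
  'g' => row 1
  'i' => row 0
  'g' => row 1
  'b' => row 2
  'd' => row 1
  'e' => row 0
  'j' => row 1
Rows:
  Row 0: "fie"
  Row 1: "kggdj"
  Row 2: "fb"
First row length: 3

3


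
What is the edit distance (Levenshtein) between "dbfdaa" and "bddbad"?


Computing edit distance: "dbfdaa" -> "bddbad"
DP table:
           b    d    d    b    a    d
      0    1    2    3    4    5    6
  d   1    1    1    2    3    4    5
  b   2    1    2    2    2    3    4
  f   3    2    2    3    3    3    4
  d   4    3    2    2    3    4    3
  a   5    4    3    3    3    3    4
  a   6    5    4    4    4    3    4
Edit distance = dp[6][6] = 4

4


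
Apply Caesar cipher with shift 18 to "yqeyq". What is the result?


Caesar cipher: shift "yqeyq" by 18
  'y' (pos 24) + 18 = pos 16 = 'q'
  'q' (pos 16) + 18 = pos 8 = 'i'
  'e' (pos 4) + 18 = pos 22 = 'w'
  'y' (pos 24) + 18 = pos 16 = 'q'
  'q' (pos 16) + 18 = pos 8 = 'i'
Result: qiwqi

qiwqi


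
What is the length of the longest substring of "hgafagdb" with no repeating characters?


Input: "hgafagdb"
Sliding window (track last position of each char):
  Position 0 ('h'): window [0,0] length 1 -- new best
  Position 1 ('g'): window [0,1] length 2 -- new best
  Position 2 ('a'): window [0,2] length 3 -- new best
  Position 3 ('f'): window [0,3] length 4 -- new best
  Position 4 ('a'): repeat (last at 2), move window start to 3
  Position 4 ('a'): window [3,4] length 2
  Position 5 ('g'): window [3,5] length 3
  Position 6 ('d'): window [3,6] length 4
  Position 7 ('b'): window [3,7] length 5 -- new best
Longest substring with no repeats: "fagdb" with length 5

5


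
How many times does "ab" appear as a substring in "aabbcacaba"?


Searching for "ab" in "aabbcacaba"
Scanning each position:
  Position 0: "aa" => no
  Position 1: "ab" => MATCH
  Position 2: "bb" => no
  Position 3: "bc" => no
  Position 4: "ca" => no
  Position 5: "ac" => no
  Position 6: "ca" => no
  Position 7: "ab" => MATCH
  Position 8: "ba" => no
Total occurrences: 2

2


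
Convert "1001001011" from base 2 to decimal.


Input: "1001001011" in base 2
Positional expansion:
  Digit '1' (value 1) x 2^9 = 512
  Digit '0' (value 0) x 2^8 = 0
  Digit '0' (value 0) x 2^7 = 0
  Digit '1' (value 1) x 2^6 = 64
  Digit '0' (value 0) x 2^5 = 0
  Digit '0' (value 0) x 2^4 = 0
  Digit '1' (value 1) x 2^3 = 8
  Digit '0' (value 0) x 2^2 = 0
  Digit '1' (value 1) x 2^1 = 2
  Digit '1' (value 1) x 2^0 = 1
Sum = 587

587


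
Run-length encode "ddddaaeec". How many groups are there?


Input: ddddaaeec
Scanning for consecutive runs:
  Group 1: 'd' x 4 (positions 0-3)
  Group 2: 'a' x 2 (positions 4-5)
  Group 3: 'e' x 2 (positions 6-7)
  Group 4: 'c' x 1 (positions 8-8)
Total groups: 4

4


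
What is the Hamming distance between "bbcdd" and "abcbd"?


Comparing "bbcdd" and "abcbd" position by position:
  Position 0: 'b' vs 'a' => differ
  Position 1: 'b' vs 'b' => same
  Position 2: 'c' vs 'c' => same
  Position 3: 'd' vs 'b' => differ
  Position 4: 'd' vs 'd' => same
Total differences (Hamming distance): 2

2


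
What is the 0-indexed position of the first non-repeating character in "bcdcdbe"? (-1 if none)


Input: bcdcdbe
Character frequencies:
  'b': 2
  'c': 2
  'd': 2
  'e': 1
Scanning left to right for freq == 1:
  Position 0 ('b'): freq=2, skip
  Position 1 ('c'): freq=2, skip
  Position 2 ('d'): freq=2, skip
  Position 3 ('c'): freq=2, skip
  Position 4 ('d'): freq=2, skip
  Position 5 ('b'): freq=2, skip
  Position 6 ('e'): unique! => answer = 6

6


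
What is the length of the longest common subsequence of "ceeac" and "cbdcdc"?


LCS of "ceeac" and "cbdcdc"
DP table:
           c    b    d    c    d    c
      0    0    0    0    0    0    0
  c   0    1    1    1    1    1    1
  e   0    1    1    1    1    1    1
  e   0    1    1    1    1    1    1
  a   0    1    1    1    1    1    1
  c   0    1    1    1    2    2    2
LCS length = dp[5][6] = 2

2


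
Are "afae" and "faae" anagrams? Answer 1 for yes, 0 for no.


Strings: "afae", "faae"
Sorted first:  aaef
Sorted second: aaef
Sorted forms match => anagrams

1


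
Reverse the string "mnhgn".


Input: mnhgn
Reading characters right to left:
  Position 4: 'n'
  Position 3: 'g'
  Position 2: 'h'
  Position 1: 'n'
  Position 0: 'm'
Reversed: nghnm

nghnm


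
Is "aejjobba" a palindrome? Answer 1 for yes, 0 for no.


Input: aejjobba
Reversed: abbojjea
  Compare pos 0 ('a') with pos 7 ('a'): match
  Compare pos 1 ('e') with pos 6 ('b'): MISMATCH
  Compare pos 2 ('j') with pos 5 ('b'): MISMATCH
  Compare pos 3 ('j') with pos 4 ('o'): MISMATCH
Result: not a palindrome

0


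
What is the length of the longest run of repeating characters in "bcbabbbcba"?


Input: "bcbabbbcba"
Scanning for longest run:
  Position 1 ('c'): new char, reset run to 1
  Position 2 ('b'): new char, reset run to 1
  Position 3 ('a'): new char, reset run to 1
  Position 4 ('b'): new char, reset run to 1
  Position 5 ('b'): continues run of 'b', length=2
  Position 6 ('b'): continues run of 'b', length=3
  Position 7 ('c'): new char, reset run to 1
  Position 8 ('b'): new char, reset run to 1
  Position 9 ('a'): new char, reset run to 1
Longest run: 'b' with length 3

3


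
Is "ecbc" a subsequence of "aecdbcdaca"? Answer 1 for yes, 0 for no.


Check if "ecbc" is a subsequence of "aecdbcdaca"
Greedy scan:
  Position 0 ('a'): no match needed
  Position 1 ('e'): matches sub[0] = 'e'
  Position 2 ('c'): matches sub[1] = 'c'
  Position 3 ('d'): no match needed
  Position 4 ('b'): matches sub[2] = 'b'
  Position 5 ('c'): matches sub[3] = 'c'
  Position 6 ('d'): no match needed
  Position 7 ('a'): no match needed
  Position 8 ('c'): no match needed
  Position 9 ('a'): no match needed
All 4 characters matched => is a subsequence

1


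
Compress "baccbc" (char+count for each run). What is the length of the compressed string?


Input: baccbc
Runs:
  'b' x 1 => "b1"
  'a' x 1 => "a1"
  'c' x 2 => "c2"
  'b' x 1 => "b1"
  'c' x 1 => "c1"
Compressed: "b1a1c2b1c1"
Compressed length: 10

10


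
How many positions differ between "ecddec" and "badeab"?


Comparing "ecddec" and "badeab" position by position:
  Position 0: 'e' vs 'b' => DIFFER
  Position 1: 'c' vs 'a' => DIFFER
  Position 2: 'd' vs 'd' => same
  Position 3: 'd' vs 'e' => DIFFER
  Position 4: 'e' vs 'a' => DIFFER
  Position 5: 'c' vs 'b' => DIFFER
Positions that differ: 5

5


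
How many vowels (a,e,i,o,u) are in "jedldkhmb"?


Input: jedldkhmb
Checking each character:
  'j' at position 0: consonant
  'e' at position 1: vowel (running total: 1)
  'd' at position 2: consonant
  'l' at position 3: consonant
  'd' at position 4: consonant
  'k' at position 5: consonant
  'h' at position 6: consonant
  'm' at position 7: consonant
  'b' at position 8: consonant
Total vowels: 1

1


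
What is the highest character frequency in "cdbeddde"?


Input: cdbeddde
Character counts:
  'b': 1
  'c': 1
  'd': 4
  'e': 2
Maximum frequency: 4

4


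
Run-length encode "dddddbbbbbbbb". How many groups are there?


Input: dddddbbbbbbbb
Scanning for consecutive runs:
  Group 1: 'd' x 5 (positions 0-4)
  Group 2: 'b' x 8 (positions 5-12)
Total groups: 2

2


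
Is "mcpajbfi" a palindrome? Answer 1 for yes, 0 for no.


Input: mcpajbfi
Reversed: ifbjapcm
  Compare pos 0 ('m') with pos 7 ('i'): MISMATCH
  Compare pos 1 ('c') with pos 6 ('f'): MISMATCH
  Compare pos 2 ('p') with pos 5 ('b'): MISMATCH
  Compare pos 3 ('a') with pos 4 ('j'): MISMATCH
Result: not a palindrome

0


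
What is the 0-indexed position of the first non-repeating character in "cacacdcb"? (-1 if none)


Input: cacacdcb
Character frequencies:
  'a': 2
  'b': 1
  'c': 4
  'd': 1
Scanning left to right for freq == 1:
  Position 0 ('c'): freq=4, skip
  Position 1 ('a'): freq=2, skip
  Position 2 ('c'): freq=4, skip
  Position 3 ('a'): freq=2, skip
  Position 4 ('c'): freq=4, skip
  Position 5 ('d'): unique! => answer = 5

5


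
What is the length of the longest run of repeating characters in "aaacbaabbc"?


Input: "aaacbaabbc"
Scanning for longest run:
  Position 1 ('a'): continues run of 'a', length=2
  Position 2 ('a'): continues run of 'a', length=3
  Position 3 ('c'): new char, reset run to 1
  Position 4 ('b'): new char, reset run to 1
  Position 5 ('a'): new char, reset run to 1
  Position 6 ('a'): continues run of 'a', length=2
  Position 7 ('b'): new char, reset run to 1
  Position 8 ('b'): continues run of 'b', length=2
  Position 9 ('c'): new char, reset run to 1
Longest run: 'a' with length 3

3


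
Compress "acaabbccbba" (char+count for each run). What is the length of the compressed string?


Input: acaabbccbba
Runs:
  'a' x 1 => "a1"
  'c' x 1 => "c1"
  'a' x 2 => "a2"
  'b' x 2 => "b2"
  'c' x 2 => "c2"
  'b' x 2 => "b2"
  'a' x 1 => "a1"
Compressed: "a1c1a2b2c2b2a1"
Compressed length: 14

14


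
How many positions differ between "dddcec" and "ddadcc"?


Comparing "dddcec" and "ddadcc" position by position:
  Position 0: 'd' vs 'd' => same
  Position 1: 'd' vs 'd' => same
  Position 2: 'd' vs 'a' => DIFFER
  Position 3: 'c' vs 'd' => DIFFER
  Position 4: 'e' vs 'c' => DIFFER
  Position 5: 'c' vs 'c' => same
Positions that differ: 3

3


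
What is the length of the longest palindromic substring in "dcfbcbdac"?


Input: "dcfbcbdac"
Checking substrings for palindromes:
  [3:6] "bcb" (len 3) => palindrome
Longest palindromic substring: "bcb" with length 3

3


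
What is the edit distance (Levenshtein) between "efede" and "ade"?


Computing edit distance: "efede" -> "ade"
DP table:
           a    d    e
      0    1    2    3
  e   1    1    2    2
  f   2    2    2    3
  e   3    3    3    2
  d   4    4    3    3
  e   5    5    4    3
Edit distance = dp[5][3] = 3

3


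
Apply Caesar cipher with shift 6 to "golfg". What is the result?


Caesar cipher: shift "golfg" by 6
  'g' (pos 6) + 6 = pos 12 = 'm'
  'o' (pos 14) + 6 = pos 20 = 'u'
  'l' (pos 11) + 6 = pos 17 = 'r'
  'f' (pos 5) + 6 = pos 11 = 'l'
  'g' (pos 6) + 6 = pos 12 = 'm'
Result: murlm

murlm


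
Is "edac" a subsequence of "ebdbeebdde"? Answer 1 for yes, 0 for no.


Check if "edac" is a subsequence of "ebdbeebdde"
Greedy scan:
  Position 0 ('e'): matches sub[0] = 'e'
  Position 1 ('b'): no match needed
  Position 2 ('d'): matches sub[1] = 'd'
  Position 3 ('b'): no match needed
  Position 4 ('e'): no match needed
  Position 5 ('e'): no match needed
  Position 6 ('b'): no match needed
  Position 7 ('d'): no match needed
  Position 8 ('d'): no match needed
  Position 9 ('e'): no match needed
Only matched 2/4 characters => not a subsequence

0


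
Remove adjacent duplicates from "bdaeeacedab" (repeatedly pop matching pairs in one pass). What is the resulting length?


Input: bdaeeacedab
Stack-based adjacent duplicate removal:
  Read 'b': push. Stack: b
  Read 'd': push. Stack: bd
  Read 'a': push. Stack: bda
  Read 'e': push. Stack: bdae
  Read 'e': matches stack top 'e' => pop. Stack: bda
  Read 'a': matches stack top 'a' => pop. Stack: bd
  Read 'c': push. Stack: bdc
  Read 'e': push. Stack: bdce
  Read 'd': push. Stack: bdced
  Read 'a': push. Stack: bdceda
  Read 'b': push. Stack: bdcedab
Final stack: "bdcedab" (length 7)

7


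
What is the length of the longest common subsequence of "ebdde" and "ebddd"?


LCS of "ebdde" and "ebddd"
DP table:
           e    b    d    d    d
      0    0    0    0    0    0
  e   0    1    1    1    1    1
  b   0    1    2    2    2    2
  d   0    1    2    3    3    3
  d   0    1    2    3    4    4
  e   0    1    2    3    4    4
LCS length = dp[5][5] = 4

4


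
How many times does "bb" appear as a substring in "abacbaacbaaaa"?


Searching for "bb" in "abacbaacbaaaa"
Scanning each position:
  Position 0: "ab" => no
  Position 1: "ba" => no
  Position 2: "ac" => no
  Position 3: "cb" => no
  Position 4: "ba" => no
  Position 5: "aa" => no
  Position 6: "ac" => no
  Position 7: "cb" => no
  Position 8: "ba" => no
  Position 9: "aa" => no
  Position 10: "aa" => no
  Position 11: "aa" => no
Total occurrences: 0

0


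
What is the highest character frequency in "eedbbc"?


Input: eedbbc
Character counts:
  'b': 2
  'c': 1
  'd': 1
  'e': 2
Maximum frequency: 2

2


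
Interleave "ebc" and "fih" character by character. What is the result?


Interleaving "ebc" and "fih":
  Position 0: 'e' from first, 'f' from second => "ef"
  Position 1: 'b' from first, 'i' from second => "bi"
  Position 2: 'c' from first, 'h' from second => "ch"
Result: efbich

efbich
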